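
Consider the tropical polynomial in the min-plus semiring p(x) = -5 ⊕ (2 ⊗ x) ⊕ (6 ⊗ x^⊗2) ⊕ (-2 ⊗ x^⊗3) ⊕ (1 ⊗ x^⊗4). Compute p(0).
p(0) = -5

A tropical monomial a ⊗ x^⊗i evaluates to a + i · x. Evaluating each term at x = 0:
  Term 0 contributes -5 + 0 · 0 = -5
  Term 1 contributes 2 + 1 · 0 = 2
  Term 2 contributes 6 + 2 · 0 = 6
  Term 3 contributes -2 + 3 · 0 = -2
  Term 4 contributes 1 + 4 · 0 = 1
p(0) = ⊕ of these = min[-5, 2, 6, -2, 1] = -5.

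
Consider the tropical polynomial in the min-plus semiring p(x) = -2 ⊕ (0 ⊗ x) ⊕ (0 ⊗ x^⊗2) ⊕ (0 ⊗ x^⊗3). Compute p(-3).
p(-3) = -9

A tropical monomial a ⊗ x^⊗i evaluates to a + i · x. Evaluating each term at x = -3:
  Term 0 contributes -2 + 0 · -3 = -2
  Term 1 contributes 0 + 1 · -3 = -3
  Term 2 contributes 0 + 2 · -3 = -6
  Term 3 contributes 0 + 3 · -3 = -9
p(-3) = ⊕ of these = min[-2, -3, -6, -9] = -9.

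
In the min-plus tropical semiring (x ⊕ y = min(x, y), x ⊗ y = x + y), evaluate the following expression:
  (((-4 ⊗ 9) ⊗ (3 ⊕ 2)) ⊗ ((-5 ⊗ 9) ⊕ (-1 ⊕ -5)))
(((-4 ⊗ 9) ⊗ (3 ⊕ 2)) ⊗ ((-5 ⊗ 9) ⊕ (-1 ⊕ -5))) = 2

Expand innermost to outermost. Recall ⊕ takes the minimum of its arguments and ⊗ takes their sum. Working out the expression (((-4 ⊗ 9) ⊗ (3 ⊕ 2)) ⊗ ((-5 ⊗ 9) ⊕ (-1 ⊕ -5))) gives 2.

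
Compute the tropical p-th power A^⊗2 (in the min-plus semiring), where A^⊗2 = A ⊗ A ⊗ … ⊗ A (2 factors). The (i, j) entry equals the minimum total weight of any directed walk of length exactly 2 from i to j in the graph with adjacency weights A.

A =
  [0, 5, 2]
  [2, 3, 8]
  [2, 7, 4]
A^⊗2 =
  [0, 5, 2]
  [2, 6, 4]
  [2, 7, 4]

Each entry (A^⊗2)_ij equals the minimum over all length-2 walks i = v_0 → v_1 → … → v_2 = j of Σ_t A[v_t][v_{t+1}]. For example, for (i, j) = (0, 2) we minimise over 3 possible intermediate vertex sequences; the minimum is 2, attained along the walk 0 → 0 → 2.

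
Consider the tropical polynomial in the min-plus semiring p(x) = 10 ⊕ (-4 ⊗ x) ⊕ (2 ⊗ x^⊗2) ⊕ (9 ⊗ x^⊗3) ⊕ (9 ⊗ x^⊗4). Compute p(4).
p(4) = 0

A tropical monomial a ⊗ x^⊗i evaluates to a + i · x. Evaluating each term at x = 4:
  Term 0 contributes 10 + 0 · 4 = 10
  Term 1 contributes -4 + 1 · 4 = 0
  Term 2 contributes 2 + 2 · 4 = 10
  Term 3 contributes 9 + 3 · 4 = 21
  Term 4 contributes 9 + 4 · 4 = 25
p(4) = ⊕ of these = min[10, 0, 10, 21, 25] = 0.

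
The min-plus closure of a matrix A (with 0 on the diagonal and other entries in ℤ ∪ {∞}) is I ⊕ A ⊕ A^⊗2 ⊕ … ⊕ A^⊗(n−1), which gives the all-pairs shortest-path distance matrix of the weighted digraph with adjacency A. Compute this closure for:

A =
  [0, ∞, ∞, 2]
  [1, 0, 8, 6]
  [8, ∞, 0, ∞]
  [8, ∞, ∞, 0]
Closure =
  [0, ∞, ∞, 2]
  [1, 0, 8, 3]
  [8, ∞, 0, 10]
  [8, ∞, ∞, 0]

This is the Floyd-Warshall all-pairs shortest-path computation. For each intermediate vertex k = 0, 1, …, 3, update dist[i][j] ← min(dist[i][j], dist[i][k] + dist[k][j]). The final matrix gives, for each (i, j), the minimum total weight of any directed path from i to j (possibly empty when i = j).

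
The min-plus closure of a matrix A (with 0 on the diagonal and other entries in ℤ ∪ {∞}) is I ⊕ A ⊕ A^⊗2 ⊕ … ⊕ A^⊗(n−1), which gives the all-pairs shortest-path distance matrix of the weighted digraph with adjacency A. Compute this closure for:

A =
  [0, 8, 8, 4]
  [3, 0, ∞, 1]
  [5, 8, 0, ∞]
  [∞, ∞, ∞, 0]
Closure =
  [0, 8, 8, 4]
  [3, 0, 11, 1]
  [5, 8, 0, 9]
  [∞, ∞, ∞, 0]

This is the Floyd-Warshall all-pairs shortest-path computation. For each intermediate vertex k = 0, 1, …, 3, update dist[i][j] ← min(dist[i][j], dist[i][k] + dist[k][j]). The final matrix gives, for each (i, j), the minimum total weight of any directed path from i to j (possibly empty when i = j).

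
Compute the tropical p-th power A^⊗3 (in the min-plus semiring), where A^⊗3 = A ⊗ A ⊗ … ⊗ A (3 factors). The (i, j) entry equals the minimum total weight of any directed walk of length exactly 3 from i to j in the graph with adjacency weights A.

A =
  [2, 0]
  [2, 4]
A^⊗3 =
  [4, 2]
  [4, 4]

Each entry (A^⊗3)_ij equals the minimum over all length-3 walks i = v_0 → v_1 → … → v_3 = j of Σ_t A[v_t][v_{t+1}]. For example, for (i, j) = (0, 1) we minimise over 4 possible intermediate vertex sequences; the minimum is 2, attained along the walk 0 → 1 → 0 → 1.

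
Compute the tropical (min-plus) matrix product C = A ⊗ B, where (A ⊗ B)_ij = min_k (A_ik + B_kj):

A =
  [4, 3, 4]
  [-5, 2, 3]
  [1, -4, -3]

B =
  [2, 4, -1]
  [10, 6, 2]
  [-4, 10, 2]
A ⊗ B =
  [0, 8, 3]
  [-3, -1, -6]
  [-7, 2, -2]

Apply the min-plus product entry-by-entry:
  C[0][0] = min over k of (A[0][0] + B[0][0] = 4 + 2 = 6, A[0][1] + B[1][0] = 3 + 10 = 13, A[0][2] + B[2][0] = 4 + -4 = 0) = 0 (attained at k = 2)
  C[0][1] = min over k of (A[0][0] + B[0][1] = 4 + 4 = 8, A[0][1] + B[1][1] = 3 + 6 = 9, A[0][2] + B[2][1] = 4 + 10 = 14) = 8 (attained at k = 0)
  C[0][2] = min over k of (A[0][0] + B[0][2] = 4 + -1 = 3, A[0][1] + B[1][2] = 3 + 2 = 5, A[0][2] + B[2][2] = 4 + 2 = 6) = 3 (attained at k = 0)
  C[1][0] = min over k of (A[1][0] + B[0][0] = -5 + 2 = -3, A[1][1] + B[1][0] = 2 + 10 = 12, A[1][2] + B[2][0] = 3 + -4 = -1) = -3 (attained at k = 0)
  C[1][1] = min over k of (A[1][0] + B[0][1] = -5 + 4 = -1, A[1][1] + B[1][1] = 2 + 6 = 8, A[1][2] + B[2][1] = 3 + 10 = 13) = -1 (attained at k = 0)
  C[1][2] = min over k of (A[1][0] + B[0][2] = -5 + -1 = -6, A[1][1] + B[1][2] = 2 + 2 = 4, A[1][2] + B[2][2] = 3 + 2 = 5) = -6 (attained at k = 0)
  C[2][0] = min over k of (A[2][0] + B[0][0] = 1 + 2 = 3, A[2][1] + B[1][0] = -4 + 10 = 6, A[2][2] + B[2][0] = -3 + -4 = -7) = -7 (attained at k = 2)
  C[2][1] = min over k of (A[2][0] + B[0][1] = 1 + 4 = 5, A[2][1] + B[1][1] = -4 + 6 = 2, A[2][2] + B[2][1] = -3 + 10 = 7) = 2 (attained at k = 1)
  C[2][2] = min over k of (A[2][0] + B[0][2] = 1 + -1 = 0, A[2][1] + B[1][2] = -4 + 2 = -2, A[2][2] + B[2][2] = -3 + 2 = -1) = -2 (attained at k = 1)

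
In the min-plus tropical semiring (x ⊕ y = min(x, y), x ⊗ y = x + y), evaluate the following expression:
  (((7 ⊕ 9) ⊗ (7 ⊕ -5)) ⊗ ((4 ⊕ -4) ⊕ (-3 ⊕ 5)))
(((7 ⊕ 9) ⊗ (7 ⊕ -5)) ⊗ ((4 ⊕ -4) ⊕ (-3 ⊕ 5))) = -2

Expand innermost to outermost. Recall ⊕ takes the minimum of its arguments and ⊗ takes their sum. Working out the expression (((7 ⊕ 9) ⊗ (7 ⊕ -5)) ⊗ ((4 ⊕ -4) ⊕ (-3 ⊕ 5))) gives -2.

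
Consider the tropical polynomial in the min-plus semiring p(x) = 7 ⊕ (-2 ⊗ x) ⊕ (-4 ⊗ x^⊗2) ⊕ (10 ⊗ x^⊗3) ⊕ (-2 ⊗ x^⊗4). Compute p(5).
p(5) = 3

A tropical monomial a ⊗ x^⊗i evaluates to a + i · x. Evaluating each term at x = 5:
  Term 0 contributes 7 + 0 · 5 = 7
  Term 1 contributes -2 + 1 · 5 = 3
  Term 2 contributes -4 + 2 · 5 = 6
  Term 3 contributes 10 + 3 · 5 = 25
  Term 4 contributes -2 + 4 · 5 = 18
p(5) = ⊕ of these = min[7, 3, 6, 25, 18] = 3.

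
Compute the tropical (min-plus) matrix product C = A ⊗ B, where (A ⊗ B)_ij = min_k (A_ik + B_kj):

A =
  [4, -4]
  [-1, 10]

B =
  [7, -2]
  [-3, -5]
A ⊗ B =
  [-7, -9]
  [6, -3]

Apply the min-plus product entry-by-entry:
  C[0][0] = min over k of (A[0][0] + B[0][0] = 4 + 7 = 11, A[0][1] + B[1][0] = -4 + -3 = -7) = -7 (attained at k = 1)
  C[0][1] = min over k of (A[0][0] + B[0][1] = 4 + -2 = 2, A[0][1] + B[1][1] = -4 + -5 = -9) = -9 (attained at k = 1)
  C[1][0] = min over k of (A[1][0] + B[0][0] = -1 + 7 = 6, A[1][1] + B[1][0] = 10 + -3 = 7) = 6 (attained at k = 0)
  C[1][1] = min over k of (A[1][0] + B[0][1] = -1 + -2 = -3, A[1][1] + B[1][1] = 10 + -5 = 5) = -3 (attained at k = 0)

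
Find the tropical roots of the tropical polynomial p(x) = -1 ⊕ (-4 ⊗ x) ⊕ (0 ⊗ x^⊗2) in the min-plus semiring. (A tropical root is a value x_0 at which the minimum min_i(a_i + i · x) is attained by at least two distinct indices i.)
Roots: {-4, 3}

Each tropical root is a break point of the lower envelope of the lines y = a_i + i · x (there are 3 lines, with slopes 0, 1, ..., 2). Only the lines that attain the minimum somewhere contribute to roots; other lines are dominated. Here the surviving (envelope) indices are i = 2, i = 1, i = 0.
Intersections between consecutive envelope lines give the roots: for adjacent envelope indices i < j the intersection is x = (a_i − a_j) / (j − i). Reading off the sorted break points: {-4, 3}.
Verification: at each break x_0, at least two indices attain the minimum of min_i(a_i + i · x_0).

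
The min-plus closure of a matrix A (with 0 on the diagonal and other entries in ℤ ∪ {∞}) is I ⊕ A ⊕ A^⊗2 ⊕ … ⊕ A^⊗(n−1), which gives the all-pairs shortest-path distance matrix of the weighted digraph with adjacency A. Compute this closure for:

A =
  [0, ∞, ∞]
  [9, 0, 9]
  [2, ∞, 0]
Closure =
  [0, ∞, ∞]
  [9, 0, 9]
  [2, ∞, 0]

This is the Floyd-Warshall all-pairs shortest-path computation. For each intermediate vertex k = 0, 1, …, 2, update dist[i][j] ← min(dist[i][j], dist[i][k] + dist[k][j]). The final matrix gives, for each (i, j), the minimum total weight of any directed path from i to j (possibly empty when i = j).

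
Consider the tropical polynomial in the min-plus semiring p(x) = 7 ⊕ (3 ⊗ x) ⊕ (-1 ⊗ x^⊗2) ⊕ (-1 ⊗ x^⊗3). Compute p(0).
p(0) = -1

A tropical monomial a ⊗ x^⊗i evaluates to a + i · x. Evaluating each term at x = 0:
  Term 0 contributes 7 + 0 · 0 = 7
  Term 1 contributes 3 + 1 · 0 = 3
  Term 2 contributes -1 + 2 · 0 = -1
  Term 3 contributes -1 + 3 · 0 = -1
p(0) = ⊕ of these = min[7, 3, -1, -1] = -1.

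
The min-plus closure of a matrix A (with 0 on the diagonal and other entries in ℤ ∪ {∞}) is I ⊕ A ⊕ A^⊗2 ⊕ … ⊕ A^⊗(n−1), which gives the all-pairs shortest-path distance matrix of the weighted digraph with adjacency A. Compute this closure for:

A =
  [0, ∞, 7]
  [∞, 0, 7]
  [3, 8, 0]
Closure =
  [0, 15, 7]
  [10, 0, 7]
  [3, 8, 0]

This is the Floyd-Warshall all-pairs shortest-path computation. For each intermediate vertex k = 0, 1, …, 2, update dist[i][j] ← min(dist[i][j], dist[i][k] + dist[k][j]). The final matrix gives, for each (i, j), the minimum total weight of any directed path from i to j (possibly empty when i = j).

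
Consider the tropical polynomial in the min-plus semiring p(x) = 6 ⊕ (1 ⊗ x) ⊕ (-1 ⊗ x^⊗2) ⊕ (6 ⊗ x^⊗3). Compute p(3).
p(3) = 4

A tropical monomial a ⊗ x^⊗i evaluates to a + i · x. Evaluating each term at x = 3:
  Term 0 contributes 6 + 0 · 3 = 6
  Term 1 contributes 1 + 1 · 3 = 4
  Term 2 contributes -1 + 2 · 3 = 5
  Term 3 contributes 6 + 3 · 3 = 15
p(3) = ⊕ of these = min[6, 4, 5, 15] = 4.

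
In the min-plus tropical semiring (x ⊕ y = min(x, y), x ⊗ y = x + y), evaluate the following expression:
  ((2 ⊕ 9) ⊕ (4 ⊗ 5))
((2 ⊕ 9) ⊕ (4 ⊗ 5)) = 2

Expand innermost to outermost. Recall ⊕ takes the minimum of its arguments and ⊗ takes their sum. Working out the expression ((2 ⊕ 9) ⊕ (4 ⊗ 5)) gives 2.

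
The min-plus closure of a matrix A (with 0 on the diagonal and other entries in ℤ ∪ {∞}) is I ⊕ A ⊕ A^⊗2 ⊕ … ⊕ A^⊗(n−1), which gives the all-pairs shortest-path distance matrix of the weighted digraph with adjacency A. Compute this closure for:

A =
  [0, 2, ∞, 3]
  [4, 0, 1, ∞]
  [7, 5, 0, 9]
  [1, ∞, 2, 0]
Closure =
  [0, 2, 3, 3]
  [4, 0, 1, 7]
  [7, 5, 0, 9]
  [1, 3, 2, 0]

This is the Floyd-Warshall all-pairs shortest-path computation. For each intermediate vertex k = 0, 1, …, 3, update dist[i][j] ← min(dist[i][j], dist[i][k] + dist[k][j]). The final matrix gives, for each (i, j), the minimum total weight of any directed path from i to j (possibly empty when i = j).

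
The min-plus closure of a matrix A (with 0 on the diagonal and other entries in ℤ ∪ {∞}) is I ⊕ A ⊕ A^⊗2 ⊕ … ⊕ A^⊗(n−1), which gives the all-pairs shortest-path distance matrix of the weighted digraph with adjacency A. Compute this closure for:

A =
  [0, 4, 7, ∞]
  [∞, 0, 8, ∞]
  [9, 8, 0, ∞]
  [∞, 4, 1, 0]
Closure =
  [0, 4, 7, ∞]
  [17, 0, 8, ∞]
  [9, 8, 0, ∞]
  [10, 4, 1, 0]

This is the Floyd-Warshall all-pairs shortest-path computation. For each intermediate vertex k = 0, 1, …, 3, update dist[i][j] ← min(dist[i][j], dist[i][k] + dist[k][j]). The final matrix gives, for each (i, j), the minimum total weight of any directed path from i to j (possibly empty when i = j).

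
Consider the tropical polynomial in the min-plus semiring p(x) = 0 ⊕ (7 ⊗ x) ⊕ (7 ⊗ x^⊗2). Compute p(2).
p(2) = 0

A tropical monomial a ⊗ x^⊗i evaluates to a + i · x. Evaluating each term at x = 2:
  Term 0 contributes 0 + 0 · 2 = 0
  Term 1 contributes 7 + 1 · 2 = 9
  Term 2 contributes 7 + 2 · 2 = 11
p(2) = ⊕ of these = min[0, 9, 11] = 0.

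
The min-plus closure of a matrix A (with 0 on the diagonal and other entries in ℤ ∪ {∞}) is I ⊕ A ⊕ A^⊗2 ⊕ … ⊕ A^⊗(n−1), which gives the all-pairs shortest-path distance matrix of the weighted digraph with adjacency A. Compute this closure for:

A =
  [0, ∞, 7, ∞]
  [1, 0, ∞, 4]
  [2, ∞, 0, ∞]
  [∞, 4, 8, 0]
Closure =
  [0, ∞, 7, ∞]
  [1, 0, 8, 4]
  [2, ∞, 0, ∞]
  [5, 4, 8, 0]

This is the Floyd-Warshall all-pairs shortest-path computation. For each intermediate vertex k = 0, 1, …, 3, update dist[i][j] ← min(dist[i][j], dist[i][k] + dist[k][j]). The final matrix gives, for each (i, j), the minimum total weight of any directed path from i to j (possibly empty when i = j).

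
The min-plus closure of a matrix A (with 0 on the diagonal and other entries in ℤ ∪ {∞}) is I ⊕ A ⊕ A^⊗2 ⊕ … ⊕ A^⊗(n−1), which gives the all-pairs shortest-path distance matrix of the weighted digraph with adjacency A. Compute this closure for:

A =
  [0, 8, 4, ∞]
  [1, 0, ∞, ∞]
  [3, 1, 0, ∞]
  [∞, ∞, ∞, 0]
Closure =
  [0, 5, 4, ∞]
  [1, 0, 5, ∞]
  [2, 1, 0, ∞]
  [∞, ∞, ∞, 0]

This is the Floyd-Warshall all-pairs shortest-path computation. For each intermediate vertex k = 0, 1, …, 3, update dist[i][j] ← min(dist[i][j], dist[i][k] + dist[k][j]). The final matrix gives, for each (i, j), the minimum total weight of any directed path from i to j (possibly empty when i = j).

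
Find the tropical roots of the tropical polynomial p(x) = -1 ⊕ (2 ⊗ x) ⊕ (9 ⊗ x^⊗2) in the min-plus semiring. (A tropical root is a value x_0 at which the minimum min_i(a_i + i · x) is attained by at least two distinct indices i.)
Roots: {-7, -3}

Each tropical root is a break point of the lower envelope of the lines y = a_i + i · x (there are 3 lines, with slopes 0, 1, ..., 2). Only the lines that attain the minimum somewhere contribute to roots; other lines are dominated. Here the surviving (envelope) indices are i = 2, i = 1, i = 0.
Intersections between consecutive envelope lines give the roots: for adjacent envelope indices i < j the intersection is x = (a_i − a_j) / (j − i). Reading off the sorted break points: {-7, -3}.
Verification: at each break x_0, at least two indices attain the minimum of min_i(a_i + i · x_0).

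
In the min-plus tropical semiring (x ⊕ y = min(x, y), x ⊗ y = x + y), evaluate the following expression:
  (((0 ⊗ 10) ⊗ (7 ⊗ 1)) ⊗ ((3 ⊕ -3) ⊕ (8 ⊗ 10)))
(((0 ⊗ 10) ⊗ (7 ⊗ 1)) ⊗ ((3 ⊕ -3) ⊕ (8 ⊗ 10))) = 15

Expand innermost to outermost. Recall ⊕ takes the minimum of its arguments and ⊗ takes their sum. Working out the expression (((0 ⊗ 10) ⊗ (7 ⊗ 1)) ⊗ ((3 ⊕ -3) ⊕ (8 ⊗ 10))) gives 15.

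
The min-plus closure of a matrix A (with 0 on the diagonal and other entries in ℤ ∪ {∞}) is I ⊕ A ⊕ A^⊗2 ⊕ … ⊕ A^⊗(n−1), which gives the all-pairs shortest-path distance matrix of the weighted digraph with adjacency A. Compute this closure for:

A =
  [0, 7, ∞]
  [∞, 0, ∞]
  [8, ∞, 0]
Closure =
  [0, 7, ∞]
  [∞, 0, ∞]
  [8, 15, 0]

This is the Floyd-Warshall all-pairs shortest-path computation. For each intermediate vertex k = 0, 1, …, 2, update dist[i][j] ← min(dist[i][j], dist[i][k] + dist[k][j]). The final matrix gives, for each (i, j), the minimum total weight of any directed path from i to j (possibly empty when i = j).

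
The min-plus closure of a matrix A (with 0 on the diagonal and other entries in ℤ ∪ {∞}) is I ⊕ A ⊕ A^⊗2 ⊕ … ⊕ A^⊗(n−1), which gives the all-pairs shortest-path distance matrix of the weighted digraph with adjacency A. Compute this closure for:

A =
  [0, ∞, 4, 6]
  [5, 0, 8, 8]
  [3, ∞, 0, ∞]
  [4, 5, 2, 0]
Closure =
  [0, 11, 4, 6]
  [5, 0, 8, 8]
  [3, 14, 0, 9]
  [4, 5, 2, 0]

This is the Floyd-Warshall all-pairs shortest-path computation. For each intermediate vertex k = 0, 1, …, 3, update dist[i][j] ← min(dist[i][j], dist[i][k] + dist[k][j]). The final matrix gives, for each (i, j), the minimum total weight of any directed path from i to j (possibly empty when i = j).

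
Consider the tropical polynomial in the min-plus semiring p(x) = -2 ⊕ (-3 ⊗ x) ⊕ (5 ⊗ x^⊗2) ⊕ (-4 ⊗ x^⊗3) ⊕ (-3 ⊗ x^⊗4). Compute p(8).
p(8) = -2

A tropical monomial a ⊗ x^⊗i evaluates to a + i · x. Evaluating each term at x = 8:
  Term 0 contributes -2 + 0 · 8 = -2
  Term 1 contributes -3 + 1 · 8 = 5
  Term 2 contributes 5 + 2 · 8 = 21
  Term 3 contributes -4 + 3 · 8 = 20
  Term 4 contributes -3 + 4 · 8 = 29
p(8) = ⊕ of these = min[-2, 5, 21, 20, 29] = -2.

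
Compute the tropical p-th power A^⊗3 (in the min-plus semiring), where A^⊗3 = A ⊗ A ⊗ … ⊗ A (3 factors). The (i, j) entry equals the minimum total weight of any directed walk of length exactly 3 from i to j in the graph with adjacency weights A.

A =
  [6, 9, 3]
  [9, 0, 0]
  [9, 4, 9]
A^⊗3 =
  [16, 7, 7]
  [9, 0, 0]
  [13, 4, 4]

Each entry (A^⊗3)_ij equals the minimum over all length-3 walks i = v_0 → v_1 → … → v_3 = j of Σ_t A[v_t][v_{t+1}]. For example, for (i, j) = (0, 2) we minimise over 9 possible intermediate vertex sequences; the minimum is 7, attained along the walk 0 → 2 → 1 → 2.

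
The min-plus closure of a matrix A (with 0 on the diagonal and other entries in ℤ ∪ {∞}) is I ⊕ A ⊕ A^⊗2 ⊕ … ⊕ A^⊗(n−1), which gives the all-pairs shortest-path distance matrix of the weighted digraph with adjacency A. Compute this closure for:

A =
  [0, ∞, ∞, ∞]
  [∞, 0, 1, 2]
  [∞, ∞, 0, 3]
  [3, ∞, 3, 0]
Closure =
  [0, ∞, ∞, ∞]
  [5, 0, 1, 2]
  [6, ∞, 0, 3]
  [3, ∞, 3, 0]

This is the Floyd-Warshall all-pairs shortest-path computation. For each intermediate vertex k = 0, 1, …, 3, update dist[i][j] ← min(dist[i][j], dist[i][k] + dist[k][j]). The final matrix gives, for each (i, j), the minimum total weight of any directed path from i to j (possibly empty when i = j).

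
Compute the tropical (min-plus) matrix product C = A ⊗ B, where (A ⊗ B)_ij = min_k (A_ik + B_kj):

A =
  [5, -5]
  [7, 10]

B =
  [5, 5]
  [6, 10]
A ⊗ B =
  [1, 5]
  [12, 12]

Apply the min-plus product entry-by-entry:
  C[0][0] = min over k of (A[0][0] + B[0][0] = 5 + 5 = 10, A[0][1] + B[1][0] = -5 + 6 = 1) = 1 (attained at k = 1)
  C[0][1] = min over k of (A[0][0] + B[0][1] = 5 + 5 = 10, A[0][1] + B[1][1] = -5 + 10 = 5) = 5 (attained at k = 1)
  C[1][0] = min over k of (A[1][0] + B[0][0] = 7 + 5 = 12, A[1][1] + B[1][0] = 10 + 6 = 16) = 12 (attained at k = 0)
  C[1][1] = min over k of (A[1][0] + B[0][1] = 7 + 5 = 12, A[1][1] + B[1][1] = 10 + 10 = 20) = 12 (attained at k = 0)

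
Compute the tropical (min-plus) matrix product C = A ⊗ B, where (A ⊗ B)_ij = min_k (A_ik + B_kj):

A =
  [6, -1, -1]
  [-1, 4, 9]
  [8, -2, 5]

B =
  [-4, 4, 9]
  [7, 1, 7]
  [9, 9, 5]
A ⊗ B =
  [2, 0, 4]
  [-5, 3, 8]
  [4, -1, 5]

Apply the min-plus product entry-by-entry:
  C[0][0] = min over k of (A[0][0] + B[0][0] = 6 + -4 = 2, A[0][1] + B[1][0] = -1 + 7 = 6, A[0][2] + B[2][0] = -1 + 9 = 8) = 2 (attained at k = 0)
  C[0][1] = min over k of (A[0][0] + B[0][1] = 6 + 4 = 10, A[0][1] + B[1][1] = -1 + 1 = 0, A[0][2] + B[2][1] = -1 + 9 = 8) = 0 (attained at k = 1)
  C[0][2] = min over k of (A[0][0] + B[0][2] = 6 + 9 = 15, A[0][1] + B[1][2] = -1 + 7 = 6, A[0][2] + B[2][2] = -1 + 5 = 4) = 4 (attained at k = 2)
  C[1][0] = min over k of (A[1][0] + B[0][0] = -1 + -4 = -5, A[1][1] + B[1][0] = 4 + 7 = 11, A[1][2] + B[2][0] = 9 + 9 = 18) = -5 (attained at k = 0)
  C[1][1] = min over k of (A[1][0] + B[0][1] = -1 + 4 = 3, A[1][1] + B[1][1] = 4 + 1 = 5, A[1][2] + B[2][1] = 9 + 9 = 18) = 3 (attained at k = 0)
  C[1][2] = min over k of (A[1][0] + B[0][2] = -1 + 9 = 8, A[1][1] + B[1][2] = 4 + 7 = 11, A[1][2] + B[2][2] = 9 + 5 = 14) = 8 (attained at k = 0)
  C[2][0] = min over k of (A[2][0] + B[0][0] = 8 + -4 = 4, A[2][1] + B[1][0] = -2 + 7 = 5, A[2][2] + B[2][0] = 5 + 9 = 14) = 4 (attained at k = 0)
  C[2][1] = min over k of (A[2][0] + B[0][1] = 8 + 4 = 12, A[2][1] + B[1][1] = -2 + 1 = -1, A[2][2] + B[2][1] = 5 + 9 = 14) = -1 (attained at k = 1)
  C[2][2] = min over k of (A[2][0] + B[0][2] = 8 + 9 = 17, A[2][1] + B[1][2] = -2 + 7 = 5, A[2][2] + B[2][2] = 5 + 5 = 10) = 5 (attained at k = 1)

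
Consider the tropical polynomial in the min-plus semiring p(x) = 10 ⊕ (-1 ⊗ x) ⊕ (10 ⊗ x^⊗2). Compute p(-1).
p(-1) = -2

A tropical monomial a ⊗ x^⊗i evaluates to a + i · x. Evaluating each term at x = -1:
  Term 0 contributes 10 + 0 · -1 = 10
  Term 1 contributes -1 + 1 · -1 = -2
  Term 2 contributes 10 + 2 · -1 = 8
p(-1) = ⊕ of these = min[10, -2, 8] = -2.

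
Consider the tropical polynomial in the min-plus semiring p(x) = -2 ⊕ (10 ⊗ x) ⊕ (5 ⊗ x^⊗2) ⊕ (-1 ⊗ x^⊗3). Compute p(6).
p(6) = -2

A tropical monomial a ⊗ x^⊗i evaluates to a + i · x. Evaluating each term at x = 6:
  Term 0 contributes -2 + 0 · 6 = -2
  Term 1 contributes 10 + 1 · 6 = 16
  Term 2 contributes 5 + 2 · 6 = 17
  Term 3 contributes -1 + 3 · 6 = 17
p(6) = ⊕ of these = min[-2, 16, 17, 17] = -2.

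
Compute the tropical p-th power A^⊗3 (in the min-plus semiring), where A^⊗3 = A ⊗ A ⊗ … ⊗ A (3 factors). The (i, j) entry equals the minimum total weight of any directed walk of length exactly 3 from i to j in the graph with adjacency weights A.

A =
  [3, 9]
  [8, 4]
A^⊗3 =
  [9, 15]
  [14, 12]

Each entry (A^⊗3)_ij equals the minimum over all length-3 walks i = v_0 → v_1 → … → v_3 = j of Σ_t A[v_t][v_{t+1}]. For example, for (i, j) = (0, 1) we minimise over 4 possible intermediate vertex sequences; the minimum is 15, attained along the walk 0 → 0 → 0 → 1.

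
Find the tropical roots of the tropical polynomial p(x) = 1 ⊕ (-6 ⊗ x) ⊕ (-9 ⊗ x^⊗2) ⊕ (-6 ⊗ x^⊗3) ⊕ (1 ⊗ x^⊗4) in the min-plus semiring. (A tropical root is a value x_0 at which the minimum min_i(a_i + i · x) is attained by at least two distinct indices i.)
Roots: {-7, -3, 3, 7}

Each tropical root is a break point of the lower envelope of the lines y = a_i + i · x (there are 5 lines, with slopes 0, 1, ..., 4). Only the lines that attain the minimum somewhere contribute to roots; other lines are dominated. Here the surviving (envelope) indices are i = 4, i = 3, i = 2, i = 1, i = 0.
Intersections between consecutive envelope lines give the roots: for adjacent envelope indices i < j the intersection is x = (a_i − a_j) / (j − i). Reading off the sorted break points: {-7, -3, 3, 7}.
Verification: at each break x_0, at least two indices attain the minimum of min_i(a_i + i · x_0).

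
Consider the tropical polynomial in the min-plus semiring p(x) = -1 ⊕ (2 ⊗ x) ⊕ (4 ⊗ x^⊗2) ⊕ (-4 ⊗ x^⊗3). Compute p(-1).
p(-1) = -7

A tropical monomial a ⊗ x^⊗i evaluates to a + i · x. Evaluating each term at x = -1:
  Term 0 contributes -1 + 0 · -1 = -1
  Term 1 contributes 2 + 1 · -1 = 1
  Term 2 contributes 4 + 2 · -1 = 2
  Term 3 contributes -4 + 3 · -1 = -7
p(-1) = ⊕ of these = min[-1, 1, 2, -7] = -7.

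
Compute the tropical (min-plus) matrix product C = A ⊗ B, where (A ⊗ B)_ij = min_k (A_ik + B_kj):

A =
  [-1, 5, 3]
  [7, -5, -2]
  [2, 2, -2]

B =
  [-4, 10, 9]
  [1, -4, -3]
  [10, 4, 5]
A ⊗ B =
  [-5, 1, 2]
  [-4, -9, -8]
  [-2, -2, -1]

Apply the min-plus product entry-by-entry:
  C[0][0] = min over k of (A[0][0] + B[0][0] = -1 + -4 = -5, A[0][1] + B[1][0] = 5 + 1 = 6, A[0][2] + B[2][0] = 3 + 10 = 13) = -5 (attained at k = 0)
  C[0][1] = min over k of (A[0][0] + B[0][1] = -1 + 10 = 9, A[0][1] + B[1][1] = 5 + -4 = 1, A[0][2] + B[2][1] = 3 + 4 = 7) = 1 (attained at k = 1)
  C[0][2] = min over k of (A[0][0] + B[0][2] = -1 + 9 = 8, A[0][1] + B[1][2] = 5 + -3 = 2, A[0][2] + B[2][2] = 3 + 5 = 8) = 2 (attained at k = 1)
  C[1][0] = min over k of (A[1][0] + B[0][0] = 7 + -4 = 3, A[1][1] + B[1][0] = -5 + 1 = -4, A[1][2] + B[2][0] = -2 + 10 = 8) = -4 (attained at k = 1)
  C[1][1] = min over k of (A[1][0] + B[0][1] = 7 + 10 = 17, A[1][1] + B[1][1] = -5 + -4 = -9, A[1][2] + B[2][1] = -2 + 4 = 2) = -9 (attained at k = 1)
  C[1][2] = min over k of (A[1][0] + B[0][2] = 7 + 9 = 16, A[1][1] + B[1][2] = -5 + -3 = -8, A[1][2] + B[2][2] = -2 + 5 = 3) = -8 (attained at k = 1)
  C[2][0] = min over k of (A[2][0] + B[0][0] = 2 + -4 = -2, A[2][1] + B[1][0] = 2 + 1 = 3, A[2][2] + B[2][0] = -2 + 10 = 8) = -2 (attained at k = 0)
  C[2][1] = min over k of (A[2][0] + B[0][1] = 2 + 10 = 12, A[2][1] + B[1][1] = 2 + -4 = -2, A[2][2] + B[2][1] = -2 + 4 = 2) = -2 (attained at k = 1)
  C[2][2] = min over k of (A[2][0] + B[0][2] = 2 + 9 = 11, A[2][1] + B[1][2] = 2 + -3 = -1, A[2][2] + B[2][2] = -2 + 5 = 3) = -1 (attained at k = 1)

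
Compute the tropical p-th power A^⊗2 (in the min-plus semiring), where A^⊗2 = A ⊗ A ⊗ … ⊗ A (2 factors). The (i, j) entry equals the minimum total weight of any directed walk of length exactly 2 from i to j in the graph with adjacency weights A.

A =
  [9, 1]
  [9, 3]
A^⊗2 =
  [10, 4]
  [12, 6]

Each entry (A^⊗2)_ij equals the minimum over all length-2 walks i = v_0 → v_1 → … → v_2 = j of Σ_t A[v_t][v_{t+1}]. For example, for (i, j) = (0, 1) we minimise over 2 possible intermediate vertex sequences; the minimum is 4, attained along the walk 0 → 1 → 1.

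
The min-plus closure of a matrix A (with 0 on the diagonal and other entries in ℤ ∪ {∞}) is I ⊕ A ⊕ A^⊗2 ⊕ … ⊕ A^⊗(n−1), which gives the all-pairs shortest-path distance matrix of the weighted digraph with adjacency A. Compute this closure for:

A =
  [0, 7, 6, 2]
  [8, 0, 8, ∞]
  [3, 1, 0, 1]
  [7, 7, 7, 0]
Closure =
  [0, 7, 6, 2]
  [8, 0, 8, 9]
  [3, 1, 0, 1]
  [7, 7, 7, 0]

This is the Floyd-Warshall all-pairs shortest-path computation. For each intermediate vertex k = 0, 1, …, 3, update dist[i][j] ← min(dist[i][j], dist[i][k] + dist[k][j]). The final matrix gives, for each (i, j), the minimum total weight of any directed path from i to j (possibly empty when i = j).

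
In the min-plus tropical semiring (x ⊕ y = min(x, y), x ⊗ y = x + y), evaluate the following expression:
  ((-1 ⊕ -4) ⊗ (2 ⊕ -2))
((-1 ⊕ -4) ⊗ (2 ⊕ -2)) = -6

Expand innermost to outermost. Recall ⊕ takes the minimum of its arguments and ⊗ takes their sum. Working out the expression ((-1 ⊕ -4) ⊗ (2 ⊕ -2)) gives -6.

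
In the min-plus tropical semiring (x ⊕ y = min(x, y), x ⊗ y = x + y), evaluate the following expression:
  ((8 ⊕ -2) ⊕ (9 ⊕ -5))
((8 ⊕ -2) ⊕ (9 ⊕ -5)) = -5

Expand innermost to outermost. Recall ⊕ takes the minimum of its arguments and ⊗ takes their sum. Working out the expression ((8 ⊕ -2) ⊕ (9 ⊕ -5)) gives -5.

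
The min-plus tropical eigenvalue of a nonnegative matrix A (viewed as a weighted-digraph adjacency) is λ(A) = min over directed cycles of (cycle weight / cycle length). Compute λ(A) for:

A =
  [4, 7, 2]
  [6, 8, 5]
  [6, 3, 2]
λ(A) = 2

Enumerate directed cycles and compute their means (weight / length). Sample:
  cycle 0 → 0: weight = 4, length = 1, mean = 4/1 ≈ 4.000
  cycle 1 → 1: weight = 8, length = 1, mean = 8/1 ≈ 8.000
  cycle 2 → 2: weight = 2, length = 1, mean = 2/1 ≈ 2.000
  cycle 0 → 1 → 0: weight = 13, length = 2, mean = 13/2 ≈ 6.500
  cycle 0 → 2 → 0: weight = 8, length = 2, mean = 8/2 ≈ 4.000
  cycle 1 → 0 → 1: weight = 13, length = 2, mean = 13/2 ≈ 6.500
Minimum mean = 2.000, attained e.g. along the cycle 2 → 2 with weight 2 and length 1. So λ(A) = 2/1 = 2.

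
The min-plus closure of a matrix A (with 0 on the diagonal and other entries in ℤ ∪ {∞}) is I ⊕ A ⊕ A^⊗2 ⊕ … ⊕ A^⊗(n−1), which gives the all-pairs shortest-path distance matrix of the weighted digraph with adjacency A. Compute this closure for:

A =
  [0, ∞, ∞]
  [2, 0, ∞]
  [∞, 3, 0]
Closure =
  [0, ∞, ∞]
  [2, 0, ∞]
  [5, 3, 0]

This is the Floyd-Warshall all-pairs shortest-path computation. For each intermediate vertex k = 0, 1, …, 2, update dist[i][j] ← min(dist[i][j], dist[i][k] + dist[k][j]). The final matrix gives, for each (i, j), the minimum total weight of any directed path from i to j (possibly empty when i = j).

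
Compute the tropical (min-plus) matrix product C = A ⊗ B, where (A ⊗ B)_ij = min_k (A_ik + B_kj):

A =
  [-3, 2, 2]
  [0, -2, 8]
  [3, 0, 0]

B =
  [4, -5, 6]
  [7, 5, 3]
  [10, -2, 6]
A ⊗ B =
  [1, -8, 3]
  [4, -5, 1]
  [7, -2, 3]

Apply the min-plus product entry-by-entry:
  C[0][0] = min over k of (A[0][0] + B[0][0] = -3 + 4 = 1, A[0][1] + B[1][0] = 2 + 7 = 9, A[0][2] + B[2][0] = 2 + 10 = 12) = 1 (attained at k = 0)
  C[0][1] = min over k of (A[0][0] + B[0][1] = -3 + -5 = -8, A[0][1] + B[1][1] = 2 + 5 = 7, A[0][2] + B[2][1] = 2 + -2 = 0) = -8 (attained at k = 0)
  C[0][2] = min over k of (A[0][0] + B[0][2] = -3 + 6 = 3, A[0][1] + B[1][2] = 2 + 3 = 5, A[0][2] + B[2][2] = 2 + 6 = 8) = 3 (attained at k = 0)
  C[1][0] = min over k of (A[1][0] + B[0][0] = 0 + 4 = 4, A[1][1] + B[1][0] = -2 + 7 = 5, A[1][2] + B[2][0] = 8 + 10 = 18) = 4 (attained at k = 0)
  C[1][1] = min over k of (A[1][0] + B[0][1] = 0 + -5 = -5, A[1][1] + B[1][1] = -2 + 5 = 3, A[1][2] + B[2][1] = 8 + -2 = 6) = -5 (attained at k = 0)
  C[1][2] = min over k of (A[1][0] + B[0][2] = 0 + 6 = 6, A[1][1] + B[1][2] = -2 + 3 = 1, A[1][2] + B[2][2] = 8 + 6 = 14) = 1 (attained at k = 1)
  C[2][0] = min over k of (A[2][0] + B[0][0] = 3 + 4 = 7, A[2][1] + B[1][0] = 0 + 7 = 7, A[2][2] + B[2][0] = 0 + 10 = 10) = 7 (attained at k = 0)
  C[2][1] = min over k of (A[2][0] + B[0][1] = 3 + -5 = -2, A[2][1] + B[1][1] = 0 + 5 = 5, A[2][2] + B[2][1] = 0 + -2 = -2) = -2 (attained at k = 0)
  C[2][2] = min over k of (A[2][0] + B[0][2] = 3 + 6 = 9, A[2][1] + B[1][2] = 0 + 3 = 3, A[2][2] + B[2][2] = 0 + 6 = 6) = 3 (attained at k = 1)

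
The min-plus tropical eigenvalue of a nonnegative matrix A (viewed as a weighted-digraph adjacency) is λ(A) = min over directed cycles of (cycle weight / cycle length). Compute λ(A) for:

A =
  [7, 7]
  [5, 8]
λ(A) = 6

Enumerate directed cycles and compute their means (weight / length). Sample:
  cycle 0 → 0: weight = 7, length = 1, mean = 7/1 ≈ 7.000
  cycle 1 → 1: weight = 8, length = 1, mean = 8/1 ≈ 8.000
  cycle 0 → 1 → 0: weight = 12, length = 2, mean = 12/2 ≈ 6.000
  cycle 1 → 0 → 1: weight = 12, length = 2, mean = 12/2 ≈ 6.000
Minimum mean = 6.000, attained e.g. along the cycle 0 → 1 → 0 with weight 12 and length 2. So λ(A) = 12/2 = 6.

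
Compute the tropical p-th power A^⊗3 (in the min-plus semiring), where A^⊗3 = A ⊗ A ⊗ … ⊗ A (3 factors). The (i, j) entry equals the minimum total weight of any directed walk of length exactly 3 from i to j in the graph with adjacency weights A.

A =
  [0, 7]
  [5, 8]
A^⊗3 =
  [0, 7]
  [5, 12]

Each entry (A^⊗3)_ij equals the minimum over all length-3 walks i = v_0 → v_1 → … → v_3 = j of Σ_t A[v_t][v_{t+1}]. For example, for (i, j) = (0, 1) we minimise over 4 possible intermediate vertex sequences; the minimum is 7, attained along the walk 0 → 0 → 0 → 1.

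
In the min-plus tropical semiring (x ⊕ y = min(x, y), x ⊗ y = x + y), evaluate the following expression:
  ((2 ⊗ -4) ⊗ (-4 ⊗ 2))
((2 ⊗ -4) ⊗ (-4 ⊗ 2)) = -4

Expand innermost to outermost. Recall ⊕ takes the minimum of its arguments and ⊗ takes their sum. Working out the expression ((2 ⊗ -4) ⊗ (-4 ⊗ 2)) gives -4.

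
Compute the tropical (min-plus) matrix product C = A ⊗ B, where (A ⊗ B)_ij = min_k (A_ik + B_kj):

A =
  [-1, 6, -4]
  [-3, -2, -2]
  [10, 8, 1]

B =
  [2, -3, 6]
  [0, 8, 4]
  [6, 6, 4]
A ⊗ B =
  [1, -4, 0]
  [-2, -6, 2]
  [7, 7, 5]

Apply the min-plus product entry-by-entry:
  C[0][0] = min over k of (A[0][0] + B[0][0] = -1 + 2 = 1, A[0][1] + B[1][0] = 6 + 0 = 6, A[0][2] + B[2][0] = -4 + 6 = 2) = 1 (attained at k = 0)
  C[0][1] = min over k of (A[0][0] + B[0][1] = -1 + -3 = -4, A[0][1] + B[1][1] = 6 + 8 = 14, A[0][2] + B[2][1] = -4 + 6 = 2) = -4 (attained at k = 0)
  C[0][2] = min over k of (A[0][0] + B[0][2] = -1 + 6 = 5, A[0][1] + B[1][2] = 6 + 4 = 10, A[0][2] + B[2][2] = -4 + 4 = 0) = 0 (attained at k = 2)
  C[1][0] = min over k of (A[1][0] + B[0][0] = -3 + 2 = -1, A[1][1] + B[1][0] = -2 + 0 = -2, A[1][2] + B[2][0] = -2 + 6 = 4) = -2 (attained at k = 1)
  C[1][1] = min over k of (A[1][0] + B[0][1] = -3 + -3 = -6, A[1][1] + B[1][1] = -2 + 8 = 6, A[1][2] + B[2][1] = -2 + 6 = 4) = -6 (attained at k = 0)
  C[1][2] = min over k of (A[1][0] + B[0][2] = -3 + 6 = 3, A[1][1] + B[1][2] = -2 + 4 = 2, A[1][2] + B[2][2] = -2 + 4 = 2) = 2 (attained at k = 1)
  C[2][0] = min over k of (A[2][0] + B[0][0] = 10 + 2 = 12, A[2][1] + B[1][0] = 8 + 0 = 8, A[2][2] + B[2][0] = 1 + 6 = 7) = 7 (attained at k = 2)
  C[2][1] = min over k of (A[2][0] + B[0][1] = 10 + -3 = 7, A[2][1] + B[1][1] = 8 + 8 = 16, A[2][2] + B[2][1] = 1 + 6 = 7) = 7 (attained at k = 0)
  C[2][2] = min over k of (A[2][0] + B[0][2] = 10 + 6 = 16, A[2][1] + B[1][2] = 8 + 4 = 12, A[2][2] + B[2][2] = 1 + 4 = 5) = 5 (attained at k = 2)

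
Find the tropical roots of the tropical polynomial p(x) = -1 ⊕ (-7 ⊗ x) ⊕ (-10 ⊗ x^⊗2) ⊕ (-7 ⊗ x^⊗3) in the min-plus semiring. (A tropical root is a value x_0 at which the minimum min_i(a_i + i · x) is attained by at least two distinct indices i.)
Roots: {-3, 3, 6}

Each tropical root is a break point of the lower envelope of the lines y = a_i + i · x (there are 4 lines, with slopes 0, 1, ..., 3). Only the lines that attain the minimum somewhere contribute to roots; other lines are dominated. Here the surviving (envelope) indices are i = 3, i = 2, i = 1, i = 0.
Intersections between consecutive envelope lines give the roots: for adjacent envelope indices i < j the intersection is x = (a_i − a_j) / (j − i). Reading off the sorted break points: {-3, 3, 6}.
Verification: at each break x_0, at least two indices attain the minimum of min_i(a_i + i · x_0).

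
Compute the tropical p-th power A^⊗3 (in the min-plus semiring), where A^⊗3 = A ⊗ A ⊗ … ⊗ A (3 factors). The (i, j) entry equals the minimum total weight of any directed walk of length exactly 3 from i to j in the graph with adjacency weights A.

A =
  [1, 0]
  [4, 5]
A^⊗3 =
  [3, 2]
  [6, 5]

Each entry (A^⊗3)_ij equals the minimum over all length-3 walks i = v_0 → v_1 → … → v_3 = j of Σ_t A[v_t][v_{t+1}]. For example, for (i, j) = (0, 1) we minimise over 4 possible intermediate vertex sequences; the minimum is 2, attained along the walk 0 → 0 → 0 → 1.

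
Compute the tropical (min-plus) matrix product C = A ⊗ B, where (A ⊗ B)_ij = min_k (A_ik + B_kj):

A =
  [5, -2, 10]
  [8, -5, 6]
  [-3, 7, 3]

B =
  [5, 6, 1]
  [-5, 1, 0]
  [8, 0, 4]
A ⊗ B =
  [-7, -1, -2]
  [-10, -4, -5]
  [2, 3, -2]

Apply the min-plus product entry-by-entry:
  C[0][0] = min over k of (A[0][0] + B[0][0] = 5 + 5 = 10, A[0][1] + B[1][0] = -2 + -5 = -7, A[0][2] + B[2][0] = 10 + 8 = 18) = -7 (attained at k = 1)
  C[0][1] = min over k of (A[0][0] + B[0][1] = 5 + 6 = 11, A[0][1] + B[1][1] = -2 + 1 = -1, A[0][2] + B[2][1] = 10 + 0 = 10) = -1 (attained at k = 1)
  C[0][2] = min over k of (A[0][0] + B[0][2] = 5 + 1 = 6, A[0][1] + B[1][2] = -2 + 0 = -2, A[0][2] + B[2][2] = 10 + 4 = 14) = -2 (attained at k = 1)
  C[1][0] = min over k of (A[1][0] + B[0][0] = 8 + 5 = 13, A[1][1] + B[1][0] = -5 + -5 = -10, A[1][2] + B[2][0] = 6 + 8 = 14) = -10 (attained at k = 1)
  C[1][1] = min over k of (A[1][0] + B[0][1] = 8 + 6 = 14, A[1][1] + B[1][1] = -5 + 1 = -4, A[1][2] + B[2][1] = 6 + 0 = 6) = -4 (attained at k = 1)
  C[1][2] = min over k of (A[1][0] + B[0][2] = 8 + 1 = 9, A[1][1] + B[1][2] = -5 + 0 = -5, A[1][2] + B[2][2] = 6 + 4 = 10) = -5 (attained at k = 1)
  C[2][0] = min over k of (A[2][0] + B[0][0] = -3 + 5 = 2, A[2][1] + B[1][0] = 7 + -5 = 2, A[2][2] + B[2][0] = 3 + 8 = 11) = 2 (attained at k = 0)
  C[2][1] = min over k of (A[2][0] + B[0][1] = -3 + 6 = 3, A[2][1] + B[1][1] = 7 + 1 = 8, A[2][2] + B[2][1] = 3 + 0 = 3) = 3 (attained at k = 0)
  C[2][2] = min over k of (A[2][0] + B[0][2] = -3 + 1 = -2, A[2][1] + B[1][2] = 7 + 0 = 7, A[2][2] + B[2][2] = 3 + 4 = 7) = -2 (attained at k = 0)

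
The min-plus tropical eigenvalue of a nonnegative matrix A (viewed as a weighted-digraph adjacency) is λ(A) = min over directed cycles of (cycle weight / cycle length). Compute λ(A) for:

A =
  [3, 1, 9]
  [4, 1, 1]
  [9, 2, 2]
λ(A) = 1

Enumerate directed cycles and compute their means (weight / length). Sample:
  cycle 0 → 0: weight = 3, length = 1, mean = 3/1 ≈ 3.000
  cycle 1 → 1: weight = 1, length = 1, mean = 1/1 ≈ 1.000
  cycle 2 → 2: weight = 2, length = 1, mean = 2/1 ≈ 2.000
  cycle 0 → 1 → 0: weight = 5, length = 2, mean = 5/2 ≈ 2.500
  cycle 0 → 2 → 0: weight = 18, length = 2, mean = 18/2 ≈ 9.000
  cycle 1 → 0 → 1: weight = 5, length = 2, mean = 5/2 ≈ 2.500
Minimum mean = 1.000, attained e.g. along the cycle 1 → 1 with weight 1 and length 1. So λ(A) = 1/1 = 1.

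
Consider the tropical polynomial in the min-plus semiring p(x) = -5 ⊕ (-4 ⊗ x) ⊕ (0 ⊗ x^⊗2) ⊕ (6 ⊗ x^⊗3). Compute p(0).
p(0) = -5

A tropical monomial a ⊗ x^⊗i evaluates to a + i · x. Evaluating each term at x = 0:
  Term 0 contributes -5 + 0 · 0 = -5
  Term 1 contributes -4 + 1 · 0 = -4
  Term 2 contributes 0 + 2 · 0 = 0
  Term 3 contributes 6 + 3 · 0 = 6
p(0) = ⊕ of these = min[-5, -4, 0, 6] = -5.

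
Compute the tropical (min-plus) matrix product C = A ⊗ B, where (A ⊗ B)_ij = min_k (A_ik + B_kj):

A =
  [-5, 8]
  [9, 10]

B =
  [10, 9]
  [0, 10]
A ⊗ B =
  [5, 4]
  [10, 18]

Apply the min-plus product entry-by-entry:
  C[0][0] = min over k of (A[0][0] + B[0][0] = -5 + 10 = 5, A[0][1] + B[1][0] = 8 + 0 = 8) = 5 (attained at k = 0)
  C[0][1] = min over k of (A[0][0] + B[0][1] = -5 + 9 = 4, A[0][1] + B[1][1] = 8 + 10 = 18) = 4 (attained at k = 0)
  C[1][0] = min over k of (A[1][0] + B[0][0] = 9 + 10 = 19, A[1][1] + B[1][0] = 10 + 0 = 10) = 10 (attained at k = 1)
  C[1][1] = min over k of (A[1][0] + B[0][1] = 9 + 9 = 18, A[1][1] + B[1][1] = 10 + 10 = 20) = 18 (attained at k = 0)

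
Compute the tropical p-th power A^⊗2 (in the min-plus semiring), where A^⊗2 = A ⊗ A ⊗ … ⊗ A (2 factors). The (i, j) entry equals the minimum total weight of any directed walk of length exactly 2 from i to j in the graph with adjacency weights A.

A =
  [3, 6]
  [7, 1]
A^⊗2 =
  [6, 7]
  [8, 2]

Each entry (A^⊗2)_ij equals the minimum over all length-2 walks i = v_0 → v_1 → … → v_2 = j of Σ_t A[v_t][v_{t+1}]. For example, for (i, j) = (0, 1) we minimise over 2 possible intermediate vertex sequences; the minimum is 7, attained along the walk 0 → 1 → 1.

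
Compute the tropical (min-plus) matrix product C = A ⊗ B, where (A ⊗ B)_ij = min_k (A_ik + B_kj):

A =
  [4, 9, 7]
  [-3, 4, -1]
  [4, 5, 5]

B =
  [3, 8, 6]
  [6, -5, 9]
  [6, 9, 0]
A ⊗ B =
  [7, 4, 7]
  [0, -1, -1]
  [7, 0, 5]

Apply the min-plus product entry-by-entry:
  C[0][0] = min over k of (A[0][0] + B[0][0] = 4 + 3 = 7, A[0][1] + B[1][0] = 9 + 6 = 15, A[0][2] + B[2][0] = 7 + 6 = 13) = 7 (attained at k = 0)
  C[0][1] = min over k of (A[0][0] + B[0][1] = 4 + 8 = 12, A[0][1] + B[1][1] = 9 + -5 = 4, A[0][2] + B[2][1] = 7 + 9 = 16) = 4 (attained at k = 1)
  C[0][2] = min over k of (A[0][0] + B[0][2] = 4 + 6 = 10, A[0][1] + B[1][2] = 9 + 9 = 18, A[0][2] + B[2][2] = 7 + 0 = 7) = 7 (attained at k = 2)
  C[1][0] = min over k of (A[1][0] + B[0][0] = -3 + 3 = 0, A[1][1] + B[1][0] = 4 + 6 = 10, A[1][2] + B[2][0] = -1 + 6 = 5) = 0 (attained at k = 0)
  C[1][1] = min over k of (A[1][0] + B[0][1] = -3 + 8 = 5, A[1][1] + B[1][1] = 4 + -5 = -1, A[1][2] + B[2][1] = -1 + 9 = 8) = -1 (attained at k = 1)
  C[1][2] = min over k of (A[1][0] + B[0][2] = -3 + 6 = 3, A[1][1] + B[1][2] = 4 + 9 = 13, A[1][2] + B[2][2] = -1 + 0 = -1) = -1 (attained at k = 2)
  C[2][0] = min over k of (A[2][0] + B[0][0] = 4 + 3 = 7, A[2][1] + B[1][0] = 5 + 6 = 11, A[2][2] + B[2][0] = 5 + 6 = 11) = 7 (attained at k = 0)
  C[2][1] = min over k of (A[2][0] + B[0][1] = 4 + 8 = 12, A[2][1] + B[1][1] = 5 + -5 = 0, A[2][2] + B[2][1] = 5 + 9 = 14) = 0 (attained at k = 1)
  C[2][2] = min over k of (A[2][0] + B[0][2] = 4 + 6 = 10, A[2][1] + B[1][2] = 5 + 9 = 14, A[2][2] + B[2][2] = 5 + 0 = 5) = 5 (attained at k = 2)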